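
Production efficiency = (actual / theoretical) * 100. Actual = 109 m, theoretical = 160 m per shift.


Formula: Efficiency% = (Actual output / Theoretical output) * 100
Efficiency% = (109 / 160) * 100
Efficiency% = 0.68125 * 100 = 68.125% ≈ 68.1%

68.1%


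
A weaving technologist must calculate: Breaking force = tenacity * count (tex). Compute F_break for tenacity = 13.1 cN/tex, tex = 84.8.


Formula: Breaking force = Tenacity * Linear density
F = 13.1 cN/tex * 84.8 tex
F = 1110.88 cN

1110.88 cN


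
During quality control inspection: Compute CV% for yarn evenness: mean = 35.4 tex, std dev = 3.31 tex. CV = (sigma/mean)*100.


Formula: CV% = (standard deviation / mean) * 100
Step 1: Ratio = 3.31 / 35.4 = 0.093503
Step 2: CV% = 0.093503 * 100 = 9.3503% ≈ 9.4%

9.4%


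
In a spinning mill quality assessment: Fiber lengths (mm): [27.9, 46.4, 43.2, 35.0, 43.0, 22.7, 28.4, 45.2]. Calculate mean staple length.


Formula: Mean = sum of lengths / count
Sum = 27.9 + 46.4 + 43.2 + 35.0 + 43.0 + 22.7 + 28.4 + 45.2
Sum = 291.8 mm
Mean = 291.8 / 8 = 36.48 mm

36.48 mm


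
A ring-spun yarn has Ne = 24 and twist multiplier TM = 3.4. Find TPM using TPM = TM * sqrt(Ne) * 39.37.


Formula: TPM = TM * sqrt(Ne) * 39.37
Step 1: sqrt(Ne) = sqrt(24) = 4.899
Step 2: TM * sqrt(Ne) = 3.4 * 4.899 = 16.6566
Step 3: TPM = 16.6566 * 39.37 = 656 twists/m

656 twists/m


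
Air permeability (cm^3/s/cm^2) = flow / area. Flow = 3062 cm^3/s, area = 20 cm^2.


Formula: Air Permeability = Airflow / Test Area
AP = 3062 cm^3/s / 20 cm^2
AP = 153.1 cm^3/s/cm^2

153.1 cm^3/s/cm^2


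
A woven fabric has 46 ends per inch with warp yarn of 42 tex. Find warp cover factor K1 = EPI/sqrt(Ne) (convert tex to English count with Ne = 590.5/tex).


Formula: K1 = EPI / sqrt(Ne), with Ne = 590.5 / tex_warp
Step 1: Ne = 590.5 / 42 = 14.06
Step 2: sqrt(Ne) = sqrt(14.06) = 3.7497
Step 3: K1 = 46 / 3.7497 = 12.3

12.3


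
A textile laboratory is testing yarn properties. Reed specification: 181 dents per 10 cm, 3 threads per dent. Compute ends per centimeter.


Formula: EPC = (dents per 10 cm * ends per dent) / 10
Step 1: Total ends per 10 cm = 181 * 3 = 543
Step 2: EPC = 543 / 10 = 54.3 ends/cm

54.3 ends/cm


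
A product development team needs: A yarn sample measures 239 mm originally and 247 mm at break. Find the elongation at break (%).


Formula: Elongation (%) = ((L_break - L0) / L0) * 100
Step 1: Extension = 247 - 239 = 8 mm
Step 2: Elongation = (8 / 239) * 100
Step 3: Elongation = 0.033473 * 100 = 3.3473% ≈ 3.3%

3.3%


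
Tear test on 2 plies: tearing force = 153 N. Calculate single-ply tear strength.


Formula: Per-ply strength = Total force / Number of plies
Per-ply = 153 N / 2
Per-ply = 76.5 N

76.5 N


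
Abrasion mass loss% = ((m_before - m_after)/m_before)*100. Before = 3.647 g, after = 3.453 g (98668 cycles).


Formula: Mass loss% = ((m_before - m_after) / m_before) * 100
Step 1: Mass loss = 3.647 - 3.453 = 0.194 g
Step 2: Ratio = 0.194 / 3.647 = 0.0531944
Step 3: Mass loss% = 0.0531944 * 100 = 5.31944% ≈ 5.32%

5.32%


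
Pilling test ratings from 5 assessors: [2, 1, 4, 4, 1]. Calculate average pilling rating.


Formula: Mean = sum / count
Sum = 2 + 1 + 4 + 4 + 1 = 12
Mean = 12 / 5 = 2.4

2.4


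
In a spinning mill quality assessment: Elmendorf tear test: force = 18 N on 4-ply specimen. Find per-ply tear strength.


Formula: Per-ply strength = Total force / Number of plies
Per-ply = 18 N / 4
Per-ply = 4.5 N

4.5 N


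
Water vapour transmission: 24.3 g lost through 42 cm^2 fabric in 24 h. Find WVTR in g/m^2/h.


Formula: WVTR = mass_loss / (area * time)
Step 1: Convert area: 42 cm^2 = 0.0042 m^2
Step 2: WVTR = 24.3 g / (0.0042 m^2 * 24 h)
Step 3: WVTR = 24.3 / 0.1008 = 241.1 g/m^2/h

241.1 g/m^2/h


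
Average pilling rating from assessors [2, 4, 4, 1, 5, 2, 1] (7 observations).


Formula: Mean = sum / count
Sum = 2 + 4 + 4 + 1 + 5 + 2 + 1 = 19
Mean = 19 / 7 = 2.7

2.7


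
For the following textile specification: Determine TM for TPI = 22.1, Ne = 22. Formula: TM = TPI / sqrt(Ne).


Formula: TM = TPI / sqrt(Ne)
Step 1: sqrt(Ne) = sqrt(22) = 4.6904
Step 2: TM = 22.1 / 4.6904 = 4.71

4.71 TM


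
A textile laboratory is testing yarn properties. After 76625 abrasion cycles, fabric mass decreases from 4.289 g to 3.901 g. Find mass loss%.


Formula: Mass loss% = ((m_before - m_after) / m_before) * 100
Step 1: Mass loss = 4.289 - 3.901 = 0.388 g
Step 2: Ratio = 0.388 / 4.289 = 0.090464
Step 3: Mass loss% = 0.090464 * 100 = 9.0464% ≈ 9.05%

9.05%


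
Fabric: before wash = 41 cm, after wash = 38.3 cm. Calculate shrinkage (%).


Formula: Shrinkage% = ((L_before - L_after) / L_before) * 100
Step 1: Shrinkage = 41 - 38.3 = 2.7 cm
Step 2: Shrinkage% = (2.7 / 41) * 100
Step 3: Shrinkage% = 0.065854 * 100 = 6.5854% ≈ 6.6%

6.6%


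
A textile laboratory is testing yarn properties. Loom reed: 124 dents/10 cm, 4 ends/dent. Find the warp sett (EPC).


Formula: EPC = (dents per 10 cm * ends per dent) / 10
Step 1: Total ends per 10 cm = 124 * 4 = 496
Step 2: EPC = 496 / 10 = 49.6 ends/cm

49.6 ends/cm


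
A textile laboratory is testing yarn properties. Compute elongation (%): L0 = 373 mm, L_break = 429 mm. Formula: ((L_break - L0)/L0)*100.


Formula: Elongation (%) = ((L_break - L0) / L0) * 100
Step 1: Extension = 429 - 373 = 56 mm
Step 2: Elongation = (56 / 373) * 100
Step 3: Elongation = 0.150134 * 100 = 15.0134% ≈ 15.0%

15.0%


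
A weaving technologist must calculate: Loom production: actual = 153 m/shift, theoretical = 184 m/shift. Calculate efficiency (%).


Formula: Efficiency% = (Actual output / Theoretical output) * 100
Efficiency% = (153 / 184) * 100
Efficiency% = 0.831522 * 100 = 83.1522% ≈ 83.2%

83.2%


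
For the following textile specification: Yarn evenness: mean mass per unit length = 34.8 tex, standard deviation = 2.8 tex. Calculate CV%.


Formula: CV% = (standard deviation / mean) * 100
Step 1: Ratio = 2.8 / 34.8 = 0.08046
Step 2: CV% = 0.08046 * 100 = 8.046% ≈ 8.0%

8.0%


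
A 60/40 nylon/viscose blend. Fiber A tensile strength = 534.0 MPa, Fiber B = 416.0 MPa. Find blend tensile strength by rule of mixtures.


Formula: Blend property = (fraction_A * property_A) + (fraction_B * property_B)
Step 1: Contribution A = 60/100 * 534.0 MPa = 320.4 MPa
Step 2: Contribution B = 40/100 * 416.0 MPa = 166.4 MPa
Step 3: Blend tensile strength = 320.4 + 166.4 = 486.8 MPa

486.8 MPa


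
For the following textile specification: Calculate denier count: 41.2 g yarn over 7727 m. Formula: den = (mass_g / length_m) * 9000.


Formula: den = (mass_g / length_m) * 9000
Substituting: den = (41.2 / 7727) * 9000
Intermediate: 41.2 / 7727 = 0.00533195 g/m
den = 0.00533195 * 9000 = 48.0 denier

48.0 denier


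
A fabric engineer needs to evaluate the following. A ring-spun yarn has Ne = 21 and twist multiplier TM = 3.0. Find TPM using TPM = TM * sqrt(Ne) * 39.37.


Formula: TPM = TM * sqrt(Ne) * 39.37
Step 1: sqrt(Ne) = sqrt(21) = 4.5826
Step 2: TM * sqrt(Ne) = 3.0 * 4.5826 = 13.7478
Step 3: TPM = 13.7478 * 39.37 = 541 twists/m

541 twists/m


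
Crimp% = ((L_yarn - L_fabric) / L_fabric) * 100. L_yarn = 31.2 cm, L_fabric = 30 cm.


Formula: Crimp% = ((L_yarn - L_fabric) / L_fabric) * 100
Step 1: Extension = 31.2 - 30 = 1.2 cm
Step 2: Crimp% = (1.2 / 30) * 100
Step 3: Crimp% = 0.04 * 100 = 4.0%

4.0%


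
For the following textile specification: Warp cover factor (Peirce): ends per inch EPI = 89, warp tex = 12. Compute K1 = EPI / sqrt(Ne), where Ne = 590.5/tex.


Formula: K1 = EPI / sqrt(Ne), with Ne = 590.5 / tex_warp
Step 1: Ne = 590.5 / 12 = 49.208
Step 2: sqrt(Ne) = sqrt(49.208) = 7.0148
Step 3: K1 = 89 / 7.0148 = 12.7

12.7


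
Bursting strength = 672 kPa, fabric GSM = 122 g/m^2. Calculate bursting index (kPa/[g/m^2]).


Formula: Bursting Index = Bursting Strength / Fabric GSM
BI = 672 kPa / 122 g/m^2
BI = 5.508 kPa/(g/m^2)

5.508 kPa/(g/m^2)


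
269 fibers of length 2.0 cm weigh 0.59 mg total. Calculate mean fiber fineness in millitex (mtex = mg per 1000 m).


Formula: fineness (mtex) = mass (mg) / total length (km) = (mass_mg / total_length_m) * 1000
Step 1: Convert fiber length: 2.0 cm = 0.02 m
Step 2: Total fiber length = 269 * 0.02 = 5.38 m
Step 3: Linear density = 0.59 mg / 5.38 m = 0.1097 mg/m
Step 4: fineness = 0.1097 * 1000 = 109.7 mtex

109.7 mtex


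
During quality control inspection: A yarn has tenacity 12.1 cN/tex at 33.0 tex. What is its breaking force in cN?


Formula: Breaking force = Tenacity * Linear density
F = 12.1 cN/tex * 33.0 tex
F = 399.30 cN

399.30 cN


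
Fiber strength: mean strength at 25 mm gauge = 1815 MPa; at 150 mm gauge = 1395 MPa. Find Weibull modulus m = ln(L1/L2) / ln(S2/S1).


Formula: m = ln(L1/L2) / ln(S2/S1)
Step 1: ln(L1/L2) = ln(25/150) = -1.79176
Step 2: S2/S1 = 1395/1815 = 0.7686
Step 3: ln(S2/S1) = ln(0.7686) = -0.26318
Step 4: m = -1.79176 / -0.26318 = 6.81

6.81 (Weibull m)


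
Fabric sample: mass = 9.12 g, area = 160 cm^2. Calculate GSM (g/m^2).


Formula: GSM = mass_g / area_m2
Step 1: Convert area: 160 cm^2 = 160 / 10000 = 0.016 m^2
Step 2: GSM = 9.12 g / 0.016 m^2 = 570.0 g/m^2

570.0 g/m^2


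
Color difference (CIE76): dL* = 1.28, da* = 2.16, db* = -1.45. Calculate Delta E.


Formula: Delta E = sqrt(dL*^2 + da*^2 + db*^2)
Step 1: dL*^2 = 1.28^2 = 1.6384
Step 2: da*^2 = 2.16^2 = 4.6656
Step 3: db*^2 = (-1.45)^2 = 2.1025
Step 4: Sum = 1.6384 + 4.6656 + 2.1025 = 8.4065
Step 5: Delta E = sqrt(8.4065) = 2.9

2.9 Delta E


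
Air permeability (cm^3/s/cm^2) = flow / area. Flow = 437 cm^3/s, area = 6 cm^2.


Formula: Air Permeability = Airflow / Test Area
AP = 437 cm^3/s / 6 cm^2
AP = 72.8 cm^3/s/cm^2

72.8 cm^3/s/cm^2


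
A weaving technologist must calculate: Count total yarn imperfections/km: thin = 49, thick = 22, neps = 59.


Formula: Total = thin places + thick places + neps
Total = 49 + 22 + 59
Total = 130 imperfections/km

130 imperfections/km


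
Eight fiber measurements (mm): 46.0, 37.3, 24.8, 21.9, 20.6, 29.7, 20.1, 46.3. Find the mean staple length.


Formula: Mean = sum of lengths / count
Sum = 46.0 + 37.3 + 24.8 + 21.9 + 20.6 + 29.7 + 20.1 + 46.3
Sum = 246.7 mm
Mean = 246.7 / 8 = 30.84 mm

30.84 mm


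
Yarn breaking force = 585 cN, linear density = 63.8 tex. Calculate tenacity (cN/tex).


Formula: Tenacity = Breaking force / Linear density
Tenacity = 585 cN / 63.8 tex
Tenacity = 9.17 cN/tex

9.17 cN/tex


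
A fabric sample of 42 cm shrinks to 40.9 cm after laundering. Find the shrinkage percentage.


Formula: Shrinkage% = ((L_before - L_after) / L_before) * 100
Step 1: Shrinkage = 42 - 40.9 = 1.1 cm
Step 2: Shrinkage% = (1.1 / 42) * 100
Step 3: Shrinkage% = 0.02619 * 100 = 2.619% ≈ 2.6%

2.6%


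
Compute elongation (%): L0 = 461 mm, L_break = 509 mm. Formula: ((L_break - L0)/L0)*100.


Formula: Elongation (%) = ((L_break - L0) / L0) * 100
Step 1: Extension = 509 - 461 = 48 mm
Step 2: Elongation = (48 / 461) * 100
Step 3: Elongation = 0.104121 * 100 = 10.4121% ≈ 10.4%

10.4%


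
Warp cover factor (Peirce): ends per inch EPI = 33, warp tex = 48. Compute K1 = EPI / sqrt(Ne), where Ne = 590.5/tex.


Formula: K1 = EPI / sqrt(Ne), with Ne = 590.5 / tex_warp
Step 1: Ne = 590.5 / 48 = 12.302
Step 2: sqrt(Ne) = sqrt(12.302) = 3.5074
Step 3: K1 = 33 / 3.5074 = 9.4

9.4


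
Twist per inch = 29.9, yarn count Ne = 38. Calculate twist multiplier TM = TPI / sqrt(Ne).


Formula: TM = TPI / sqrt(Ne)
Step 1: sqrt(Ne) = sqrt(38) = 6.1644
Step 2: TM = 29.9 / 6.1644 = 4.85

4.85 TM


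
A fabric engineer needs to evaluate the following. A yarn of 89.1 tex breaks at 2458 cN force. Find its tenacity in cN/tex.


Formula: Tenacity = Breaking force / Linear density
Tenacity = 2458 cN / 89.1 tex
Tenacity = 27.59 cN/tex

27.59 cN/tex


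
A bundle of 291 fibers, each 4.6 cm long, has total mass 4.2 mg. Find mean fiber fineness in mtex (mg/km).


Formula: fineness (mtex) = mass (mg) / total length (km) = (mass_mg / total_length_m) * 1000
Step 1: Convert fiber length: 4.6 cm = 0.046 m
Step 2: Total fiber length = 291 * 0.046 = 13.386 m
Step 3: Linear density = 4.2 mg / 13.386 m = 0.3138 mg/m
Step 4: fineness = 0.3138 * 1000 = 313.8 mtex

313.8 mtex


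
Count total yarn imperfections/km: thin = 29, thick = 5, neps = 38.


Formula: Total = thin places + thick places + neps
Total = 29 + 5 + 38
Total = 72 imperfections/km

72 imperfections/km


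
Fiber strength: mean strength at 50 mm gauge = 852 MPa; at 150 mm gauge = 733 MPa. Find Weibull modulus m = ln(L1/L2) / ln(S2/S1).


Formula: m = ln(L1/L2) / ln(S2/S1)
Step 1: ln(L1/L2) = ln(50/150) = -1.09861
Step 2: S2/S1 = 733/852 = 0.86033
Step 3: ln(S2/S1) = ln(0.86033) = -0.15044
Step 4: m = -1.09861 / -0.15044 = 7.30

7.30 (Weibull m)


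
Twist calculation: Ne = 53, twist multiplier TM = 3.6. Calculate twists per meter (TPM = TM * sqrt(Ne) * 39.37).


Formula: TPM = TM * sqrt(Ne) * 39.37
Step 1: sqrt(Ne) = sqrt(53) = 7.2801
Step 2: TM * sqrt(Ne) = 3.6 * 7.2801 = 26.2084
Step 3: TPM = 26.2084 * 39.37 = 1032 twists/m

1032 twists/m


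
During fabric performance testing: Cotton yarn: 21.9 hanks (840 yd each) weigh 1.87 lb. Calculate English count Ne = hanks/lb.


Formula: Ne = hanks / mass_lb
Substituting: Ne = 21.9 / 1.87
Ne = 11.7

11.7 Ne


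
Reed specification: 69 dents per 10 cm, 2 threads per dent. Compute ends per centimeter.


Formula: EPC = (dents per 10 cm * ends per dent) / 10
Step 1: Total ends per 10 cm = 69 * 2 = 138
Step 2: EPC = 138 / 10 = 13.8 ends/cm

13.8 ends/cm


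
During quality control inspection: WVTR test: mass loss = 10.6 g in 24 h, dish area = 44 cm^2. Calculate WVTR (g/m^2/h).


Formula: WVTR = mass_loss / (area * time)
Step 1: Convert area: 44 cm^2 = 0.0044 m^2
Step 2: WVTR = 10.6 g / (0.0044 m^2 * 24 h)
Step 3: WVTR = 10.6 / 0.1056 = 100.4 g/m^2/h

100.4 g/m^2/h


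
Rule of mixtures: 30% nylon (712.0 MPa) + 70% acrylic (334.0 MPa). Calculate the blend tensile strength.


Formula: Blend property = (fraction_A * property_A) + (fraction_B * property_B)
Step 1: Contribution A = 30/100 * 712.0 MPa = 213.6 MPa
Step 2: Contribution B = 70/100 * 334.0 MPa = 233.8 MPa
Step 3: Blend tensile strength = 213.6 + 233.8 = 447.4 MPa

447.4 MPa


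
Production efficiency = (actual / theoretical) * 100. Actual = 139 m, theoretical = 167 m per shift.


Formula: Efficiency% = (Actual output / Theoretical output) * 100
Efficiency% = (139 / 167) * 100
Efficiency% = 0.832335 * 100 = 83.2335% ≈ 83.2%

83.2%


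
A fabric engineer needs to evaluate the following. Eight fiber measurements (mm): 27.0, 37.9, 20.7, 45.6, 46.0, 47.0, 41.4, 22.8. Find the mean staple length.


Formula: Mean = sum of lengths / count
Sum = 27.0 + 37.9 + 20.7 + 45.6 + 46.0 + 47.0 + 41.4 + 22.8
Sum = 288.4 mm
Mean = 288.4 / 8 = 36.05 mm

36.05 mm


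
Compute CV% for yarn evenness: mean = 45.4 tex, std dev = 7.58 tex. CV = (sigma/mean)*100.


Formula: CV% = (standard deviation / mean) * 100
Step 1: Ratio = 7.58 / 45.4 = 0.16696
Step 2: CV% = 0.16696 * 100 = 16.696% ≈ 16.7%

16.7%


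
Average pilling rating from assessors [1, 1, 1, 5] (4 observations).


Formula: Mean = sum / count
Sum = 1 + 1 + 1 + 5 = 8
Mean = 8 / 4 = 2.0

2.0


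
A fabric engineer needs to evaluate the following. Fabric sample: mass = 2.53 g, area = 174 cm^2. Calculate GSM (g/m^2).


Formula: GSM = mass_g / area_m2
Step 1: Convert area: 174 cm^2 = 174 / 10000 = 0.0174 m^2
Step 2: GSM = 2.53 g / 0.0174 m^2 = 145.4 g/m^2

145.4 g/m^2


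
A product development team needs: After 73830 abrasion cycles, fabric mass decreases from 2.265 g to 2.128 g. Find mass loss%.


Formula: Mass loss% = ((m_before - m_after) / m_before) * 100
Step 1: Mass loss = 2.265 - 2.128 = 0.137 g
Step 2: Ratio = 0.137 / 2.265 = 0.0604857
Step 3: Mass loss% = 0.0604857 * 100 = 6.04857% ≈ 6.05%

6.05%


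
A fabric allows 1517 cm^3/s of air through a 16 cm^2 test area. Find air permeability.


Formula: Air Permeability = Airflow / Test Area
AP = 1517 cm^3/s / 16 cm^2
AP = 94.8 cm^3/s/cm^2

94.8 cm^3/s/cm^2


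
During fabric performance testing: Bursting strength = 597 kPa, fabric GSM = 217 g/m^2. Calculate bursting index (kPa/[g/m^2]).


Formula: Bursting Index = Bursting Strength / Fabric GSM
BI = 597 kPa / 217 g/m^2
BI = 2.751 kPa/(g/m^2)

2.751 kPa/(g/m^2)


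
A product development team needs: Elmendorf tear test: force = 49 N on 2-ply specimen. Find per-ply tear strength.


Formula: Per-ply strength = Total force / Number of plies
Per-ply = 49 N / 2
Per-ply = 24.5 N

24.5 N


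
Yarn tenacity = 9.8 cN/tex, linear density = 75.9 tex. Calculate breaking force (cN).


Formula: Breaking force = Tenacity * Linear density
F = 9.8 cN/tex * 75.9 tex
F = 743.82 cN

743.82 cN


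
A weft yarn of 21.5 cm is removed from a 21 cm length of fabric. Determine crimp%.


Formula: Crimp% = ((L_yarn - L_fabric) / L_fabric) * 100
Step 1: Extension = 21.5 - 21 = 0.5 cm
Step 2: Crimp% = (0.5 / 21) * 100
Step 3: Crimp% = 0.02381 * 100 = 2.381% ≈ 2.4%

2.4%


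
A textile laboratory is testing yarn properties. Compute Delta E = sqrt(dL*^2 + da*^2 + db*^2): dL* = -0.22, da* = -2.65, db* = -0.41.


Formula: Delta E = sqrt(dL*^2 + da*^2 + db*^2)
Step 1: dL*^2 = (-0.22)^2 = 0.0484
Step 2: da*^2 = (-2.65)^2 = 7.0225
Step 3: db*^2 = (-0.41)^2 = 0.1681
Step 4: Sum = 0.0484 + 7.0225 + 0.1681 = 7.239
Step 5: Delta E = sqrt(7.239) = 2.69

2.69 Delta E


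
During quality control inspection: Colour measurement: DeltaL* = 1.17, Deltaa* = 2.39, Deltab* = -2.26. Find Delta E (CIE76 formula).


Formula: Delta E = sqrt(dL*^2 + da*^2 + db*^2)
Step 1: dL*^2 = 1.17^2 = 1.3689
Step 2: da*^2 = 2.39^2 = 5.7121
Step 3: db*^2 = (-2.26)^2 = 5.1076
Step 4: Sum = 1.3689 + 5.7121 + 5.1076 = 12.1886
Step 5: Delta E = sqrt(12.1886) = 3.49

3.49 Delta E


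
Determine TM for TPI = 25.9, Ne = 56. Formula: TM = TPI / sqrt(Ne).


Formula: TM = TPI / sqrt(Ne)
Step 1: sqrt(Ne) = sqrt(56) = 7.4833
Step 2: TM = 25.9 / 7.4833 = 3.46

3.46 TM


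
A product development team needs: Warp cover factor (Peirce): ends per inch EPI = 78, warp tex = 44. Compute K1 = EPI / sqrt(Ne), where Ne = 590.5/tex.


Formula: K1 = EPI / sqrt(Ne), with Ne = 590.5 / tex_warp
Step 1: Ne = 590.5 / 44 = 13.42
Step 2: sqrt(Ne) = sqrt(13.42) = 3.6633
Step 3: K1 = 78 / 3.6633 = 21.3

21.3


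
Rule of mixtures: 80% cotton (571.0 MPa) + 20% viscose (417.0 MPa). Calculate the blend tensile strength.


Formula: Blend property = (fraction_A * property_A) + (fraction_B * property_B)
Step 1: Contribution A = 80/100 * 571.0 MPa = 456.8 MPa
Step 2: Contribution B = 20/100 * 417.0 MPa = 83.4 MPa
Step 3: Blend tensile strength = 456.8 + 83.4 = 540.2 MPa

540.2 MPa


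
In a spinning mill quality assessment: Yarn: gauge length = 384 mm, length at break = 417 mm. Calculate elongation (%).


Formula: Elongation (%) = ((L_break - L0) / L0) * 100
Step 1: Extension = 417 - 384 = 33 mm
Step 2: Elongation = (33 / 384) * 100
Step 3: Elongation = 0.085938 * 100 = 8.5938% ≈ 8.6%

8.6%


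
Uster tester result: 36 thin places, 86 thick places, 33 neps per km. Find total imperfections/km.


Formula: Total = thin places + thick places + neps
Total = 36 + 86 + 33
Total = 155 imperfections/km

155 imperfections/km


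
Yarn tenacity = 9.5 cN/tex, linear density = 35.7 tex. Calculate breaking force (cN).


Formula: Breaking force = Tenacity * Linear density
F = 9.5 cN/tex * 35.7 tex
F = 339.15 cN

339.15 cN


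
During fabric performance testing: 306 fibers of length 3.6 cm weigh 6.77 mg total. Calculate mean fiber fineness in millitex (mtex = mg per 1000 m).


Formula: fineness (mtex) = mass (mg) / total length (km) = (mass_mg / total_length_m) * 1000
Step 1: Convert fiber length: 3.6 cm = 0.036 m
Step 2: Total fiber length = 306 * 0.036 = 11.016 m
Step 3: Linear density = 6.77 mg / 11.016 m = 0.6146 mg/m
Step 4: fineness = 0.6146 * 1000 = 614.6 mtex

614.6 mtex


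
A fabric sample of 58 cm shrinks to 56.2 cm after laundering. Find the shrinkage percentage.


Formula: Shrinkage% = ((L_before - L_after) / L_before) * 100
Step 1: Shrinkage = 58 - 56.2 = 1.8 cm
Step 2: Shrinkage% = (1.8 / 58) * 100
Step 3: Shrinkage% = 0.031034 * 100 = 3.1034% ≈ 3.1%

3.1%


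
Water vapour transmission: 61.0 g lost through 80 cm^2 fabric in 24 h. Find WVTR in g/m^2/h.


Formula: WVTR = mass_loss / (area * time)
Step 1: Convert area: 80 cm^2 = 0.008 m^2
Step 2: WVTR = 61.0 g / (0.008 m^2 * 24 h)
Step 3: WVTR = 61.0 / 0.192 = 317.7 g/m^2/h

317.7 g/m^2/h


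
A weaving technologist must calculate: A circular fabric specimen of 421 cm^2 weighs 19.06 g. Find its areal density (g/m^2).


Formula: GSM = mass_g / area_m2
Step 1: Convert area: 421 cm^2 = 421 / 10000 = 0.0421 m^2
Step 2: GSM = 19.06 g / 0.0421 m^2 = 452.7 g/m^2

452.7 g/m^2


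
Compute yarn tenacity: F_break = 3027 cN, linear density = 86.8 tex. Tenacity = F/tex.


Formula: Tenacity = Breaking force / Linear density
Tenacity = 3027 cN / 86.8 tex
Tenacity = 34.87 cN/tex

34.87 cN/tex


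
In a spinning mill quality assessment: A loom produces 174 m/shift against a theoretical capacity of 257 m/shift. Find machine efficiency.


Formula: Efficiency% = (Actual output / Theoretical output) * 100
Efficiency% = (174 / 257) * 100
Efficiency% = 0.677043 * 100 = 67.7043% ≈ 67.7%

67.7%


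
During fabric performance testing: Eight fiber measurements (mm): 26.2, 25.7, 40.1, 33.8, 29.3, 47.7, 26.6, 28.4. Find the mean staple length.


Formula: Mean = sum of lengths / count
Sum = 26.2 + 25.7 + 40.1 + 33.8 + 29.3 + 47.7 + 26.6 + 28.4
Sum = 257.8 mm
Mean = 257.8 / 8 = 32.23 mm

32.23 mm


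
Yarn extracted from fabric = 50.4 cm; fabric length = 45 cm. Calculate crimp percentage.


Formula: Crimp% = ((L_yarn - L_fabric) / L_fabric) * 100
Step 1: Extension = 50.4 - 45 = 5.4 cm
Step 2: Crimp% = (5.4 / 45) * 100
Step 3: Crimp% = 0.12 * 100 = 12.0%

12.0%


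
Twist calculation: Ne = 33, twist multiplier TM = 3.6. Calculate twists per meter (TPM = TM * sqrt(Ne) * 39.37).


Formula: TPM = TM * sqrt(Ne) * 39.37
Step 1: sqrt(Ne) = sqrt(33) = 5.7446
Step 2: TM * sqrt(Ne) = 3.6 * 5.7446 = 20.6806
Step 3: TPM = 20.6806 * 39.37 = 814 twists/m

814 twists/m


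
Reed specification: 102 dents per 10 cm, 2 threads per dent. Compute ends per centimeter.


Formula: EPC = (dents per 10 cm * ends per dent) / 10
Step 1: Total ends per 10 cm = 102 * 2 = 204
Step 2: EPC = 204 / 10 = 20.4 ends/cm

20.4 ends/cm


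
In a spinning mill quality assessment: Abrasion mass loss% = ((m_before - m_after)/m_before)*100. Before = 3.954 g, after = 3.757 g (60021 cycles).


Formula: Mass loss% = ((m_before - m_after) / m_before) * 100
Step 1: Mass loss = 3.954 - 3.757 = 0.197 g
Step 2: Ratio = 0.197 / 3.954 = 0.049823
Step 3: Mass loss% = 0.049823 * 100 = 4.9823% ≈ 4.98%

4.98%


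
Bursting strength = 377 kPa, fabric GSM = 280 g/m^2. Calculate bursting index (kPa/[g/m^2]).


Formula: Bursting Index = Bursting Strength / Fabric GSM
BI = 377 kPa / 280 g/m^2
BI = 1.346 kPa/(g/m^2)

1.346 kPa/(g/m^2)


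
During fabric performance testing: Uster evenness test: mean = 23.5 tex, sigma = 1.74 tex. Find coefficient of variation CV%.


Formula: CV% = (standard deviation / mean) * 100
Step 1: Ratio = 1.74 / 23.5 = 0.074043
Step 2: CV% = 0.074043 * 100 = 7.4043% ≈ 7.4%

7.4%


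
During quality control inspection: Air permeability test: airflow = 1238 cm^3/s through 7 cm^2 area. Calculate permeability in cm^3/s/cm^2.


Formula: Air Permeability = Airflow / Test Area
AP = 1238 cm^3/s / 7 cm^2
AP = 176.9 cm^3/s/cm^2

176.9 cm^3/s/cm^2


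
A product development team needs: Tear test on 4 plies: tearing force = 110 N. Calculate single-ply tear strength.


Formula: Per-ply strength = Total force / Number of plies
Per-ply = 110 N / 4
Per-ply = 27.5 N

27.5 N


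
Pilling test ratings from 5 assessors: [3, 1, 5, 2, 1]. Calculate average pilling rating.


Formula: Mean = sum / count
Sum = 3 + 1 + 5 + 2 + 1 = 12
Mean = 12 / 5 = 2.4

2.4


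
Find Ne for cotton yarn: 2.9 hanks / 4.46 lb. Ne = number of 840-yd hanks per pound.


Formula: Ne = hanks / mass_lb
Substituting: Ne = 2.9 / 4.46
Ne = 0.7

0.7 Ne


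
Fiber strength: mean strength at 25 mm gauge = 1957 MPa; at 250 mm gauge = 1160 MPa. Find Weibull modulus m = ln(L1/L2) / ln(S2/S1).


Formula: m = ln(L1/L2) / ln(S2/S1)
Step 1: ln(L1/L2) = ln(25/250) = -2.30259
Step 2: S2/S1 = 1160/1957 = 0.59274
Step 3: ln(S2/S1) = ln(0.59274) = -0.52300
Step 4: m = -2.30259 / -0.52300 = 4.40

4.40 (Weibull m)


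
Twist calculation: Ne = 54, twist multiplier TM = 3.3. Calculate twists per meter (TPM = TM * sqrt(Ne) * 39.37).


Formula: TPM = TM * sqrt(Ne) * 39.37
Step 1: sqrt(Ne) = sqrt(54) = 7.3485
Step 2: TM * sqrt(Ne) = 3.3 * 7.3485 = 24.2501
Step 3: TPM = 24.2501 * 39.37 = 955 twists/m

955 twists/m


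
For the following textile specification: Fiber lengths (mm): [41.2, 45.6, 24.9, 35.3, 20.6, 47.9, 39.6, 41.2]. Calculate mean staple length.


Formula: Mean = sum of lengths / count
Sum = 41.2 + 45.6 + 24.9 + 35.3 + 20.6 + 47.9 + 39.6 + 41.2
Sum = 296.3 mm
Mean = 296.3 / 8 = 37.04 mm

37.04 mm


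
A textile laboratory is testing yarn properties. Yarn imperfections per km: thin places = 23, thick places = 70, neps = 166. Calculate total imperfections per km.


Formula: Total = thin places + thick places + neps
Total = 23 + 70 + 166
Total = 259 imperfections/km

259 imperfections/km


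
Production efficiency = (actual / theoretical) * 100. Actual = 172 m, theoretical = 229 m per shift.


Formula: Efficiency% = (Actual output / Theoretical output) * 100
Efficiency% = (172 / 229) * 100
Efficiency% = 0.751092 * 100 = 75.1092% ≈ 75.1%

75.1%


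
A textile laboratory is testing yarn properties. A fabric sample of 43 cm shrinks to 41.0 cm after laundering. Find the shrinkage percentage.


Formula: Shrinkage% = ((L_before - L_after) / L_before) * 100
Step 1: Shrinkage = 43 - 41.0 = 2.0 cm
Step 2: Shrinkage% = (2.0 / 43) * 100
Step 3: Shrinkage% = 0.046512 * 100 = 4.6512% ≈ 4.7%

4.7%


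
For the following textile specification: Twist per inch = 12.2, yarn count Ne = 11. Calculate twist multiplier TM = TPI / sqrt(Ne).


Formula: TM = TPI / sqrt(Ne)
Step 1: sqrt(Ne) = sqrt(11) = 3.3166
Step 2: TM = 12.2 / 3.3166 = 3.68

3.68 TM


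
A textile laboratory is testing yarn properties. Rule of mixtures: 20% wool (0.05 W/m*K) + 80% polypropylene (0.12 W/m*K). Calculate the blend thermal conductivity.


Formula: Blend property = (fraction_A * property_A) + (fraction_B * property_B)
Step 1: Contribution A = 20/100 * 0.05 W/m*K = 0.01 W/m*K
Step 2: Contribution B = 80/100 * 0.12 W/m*K = 0.096 W/m*K
Step 3: Blend thermal conductivity = 0.01 + 0.096 = 0.106 W/m*K

0.106 W/m*K


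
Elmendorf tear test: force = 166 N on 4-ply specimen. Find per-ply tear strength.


Formula: Per-ply strength = Total force / Number of plies
Per-ply = 166 N / 4
Per-ply = 41.5 N

41.5 N


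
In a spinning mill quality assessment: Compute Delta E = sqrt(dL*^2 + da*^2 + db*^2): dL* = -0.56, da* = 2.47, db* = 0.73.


Formula: Delta E = sqrt(dL*^2 + da*^2 + db*^2)
Step 1: dL*^2 = (-0.56)^2 = 0.3136
Step 2: da*^2 = 2.47^2 = 6.1009
Step 3: db*^2 = 0.73^2 = 0.5329
Step 4: Sum = 0.3136 + 6.1009 + 0.5329 = 6.9474
Step 5: Delta E = sqrt(6.9474) = 2.64

2.64 Delta E


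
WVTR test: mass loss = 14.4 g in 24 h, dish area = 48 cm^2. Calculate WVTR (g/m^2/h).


Formula: WVTR = mass_loss / (area * time)
Step 1: Convert area: 48 cm^2 = 0.0048 m^2
Step 2: WVTR = 14.4 g / (0.0048 m^2 * 24 h)
Step 3: WVTR = 14.4 / 0.1152 = 125.0 g/m^2/h

125.0 g/m^2/h


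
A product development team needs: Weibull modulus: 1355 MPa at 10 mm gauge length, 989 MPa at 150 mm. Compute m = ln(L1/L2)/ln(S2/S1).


Formula: m = ln(L1/L2) / ln(S2/S1)
Step 1: ln(L1/L2) = ln(10/150) = -2.70805
Step 2: S2/S1 = 989/1355 = 0.72989
Step 3: ln(S2/S1) = ln(0.72989) = -0.31486
Step 4: m = -2.70805 / -0.31486 = 8.60

8.60 (Weibull m)


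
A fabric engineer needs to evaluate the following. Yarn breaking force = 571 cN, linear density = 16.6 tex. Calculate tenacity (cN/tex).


Formula: Tenacity = Breaking force / Linear density
Tenacity = 571 cN / 16.6 tex
Tenacity = 34.40 cN/tex

34.40 cN/tex


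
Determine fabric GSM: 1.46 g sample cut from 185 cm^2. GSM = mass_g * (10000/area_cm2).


Formula: GSM = mass_g / area_m2
Step 1: Convert area: 185 cm^2 = 185 / 10000 = 0.0185 m^2
Step 2: GSM = 1.46 g / 0.0185 m^2 = 78.9 g/m^2

78.9 g/m^2


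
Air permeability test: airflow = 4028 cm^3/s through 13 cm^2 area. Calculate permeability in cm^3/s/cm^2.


Formula: Air Permeability = Airflow / Test Area
AP = 4028 cm^3/s / 13 cm^2
AP = 309.8 cm^3/s/cm^2

309.8 cm^3/s/cm^2


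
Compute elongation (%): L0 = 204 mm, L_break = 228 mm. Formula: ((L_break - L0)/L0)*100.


Formula: Elongation (%) = ((L_break - L0) / L0) * 100
Step 1: Extension = 228 - 204 = 24 mm
Step 2: Elongation = (24 / 204) * 100
Step 3: Elongation = 0.117647 * 100 = 11.7647% ≈ 11.8%

11.8%


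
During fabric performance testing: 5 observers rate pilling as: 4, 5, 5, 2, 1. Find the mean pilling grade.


Formula: Mean = sum / count
Sum = 4 + 5 + 5 + 2 + 1 = 17
Mean = 17 / 5 = 3.4

3.4


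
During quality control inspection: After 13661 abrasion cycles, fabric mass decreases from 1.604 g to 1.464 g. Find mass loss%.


Formula: Mass loss% = ((m_before - m_after) / m_before) * 100
Step 1: Mass loss = 1.604 - 1.464 = 0.14 g
Step 2: Ratio = 0.14 / 1.604 = 0.0872818
Step 3: Mass loss% = 0.0872818 * 100 = 8.72818% ≈ 8.73%

8.73%


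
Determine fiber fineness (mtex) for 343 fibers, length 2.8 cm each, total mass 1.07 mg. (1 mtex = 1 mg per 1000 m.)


Formula: fineness (mtex) = mass (mg) / total length (km) = (mass_mg / total_length_m) * 1000
Step 1: Convert fiber length: 2.8 cm = 0.028 m
Step 2: Total fiber length = 343 * 0.028 = 9.604 m
Step 3: Linear density = 1.07 mg / 9.604 m = 0.1114 mg/m
Step 4: fineness = 0.1114 * 1000 = 111.4 mtex

111.4 mtex


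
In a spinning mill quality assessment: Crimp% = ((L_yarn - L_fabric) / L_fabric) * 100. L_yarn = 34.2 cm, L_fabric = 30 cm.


Formula: Crimp% = ((L_yarn - L_fabric) / L_fabric) * 100
Step 1: Extension = 34.2 - 30 = 4.2 cm
Step 2: Crimp% = (4.2 / 30) * 100
Step 3: Crimp% = 0.14 * 100 = 14.0%

14.0%


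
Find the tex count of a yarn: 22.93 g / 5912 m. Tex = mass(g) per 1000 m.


Formula: Tex = (mass_g / length_m) * 1000
Substituting: Tex = (22.93 / 5912) * 1000
Intermediate: 22.93 / 5912 = 0.00387855 g/m
Tex = 0.00387855 * 1000 = 3.88 tex

3.88 tex


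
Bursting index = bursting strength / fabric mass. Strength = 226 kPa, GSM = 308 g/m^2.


Formula: Bursting Index = Bursting Strength / Fabric GSM
BI = 226 kPa / 308 g/m^2
BI = 0.734 kPa/(g/m^2)

0.734 kPa/(g/m^2)


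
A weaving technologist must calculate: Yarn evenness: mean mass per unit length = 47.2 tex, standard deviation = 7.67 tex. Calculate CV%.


Formula: CV% = (standard deviation / mean) * 100
Step 1: Ratio = 7.67 / 47.2 = 0.1625
Step 2: CV% = 0.1625 * 100 = 16.25% ≈ 16.3%

16.3%


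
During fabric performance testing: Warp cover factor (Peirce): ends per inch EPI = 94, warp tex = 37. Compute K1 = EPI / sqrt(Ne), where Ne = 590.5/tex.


Formula: K1 = EPI / sqrt(Ne), with Ne = 590.5 / tex_warp
Step 1: Ne = 590.5 / 37 = 15.959
Step 2: sqrt(Ne) = sqrt(15.959) = 3.9949
Step 3: K1 = 94 / 3.9949 = 23.5

23.5


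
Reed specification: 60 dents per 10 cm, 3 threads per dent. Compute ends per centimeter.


Formula: EPC = (dents per 10 cm * ends per dent) / 10
Step 1: Total ends per 10 cm = 60 * 3 = 180
Step 2: EPC = 180 / 10 = 18.0 ends/cm

18.0 ends/cm


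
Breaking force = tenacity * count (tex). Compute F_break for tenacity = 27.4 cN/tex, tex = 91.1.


Formula: Breaking force = Tenacity * Linear density
F = 27.4 cN/tex * 91.1 tex
F = 2496.14 cN

2496.14 cN


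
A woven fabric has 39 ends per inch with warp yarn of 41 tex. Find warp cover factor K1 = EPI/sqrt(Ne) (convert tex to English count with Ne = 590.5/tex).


Formula: K1 = EPI / sqrt(Ne), with Ne = 590.5 / tex_warp
Step 1: Ne = 590.5 / 41 = 14.402
Step 2: sqrt(Ne) = sqrt(14.402) = 3.795
Step 3: K1 = 39 / 3.795 = 10.3

10.3


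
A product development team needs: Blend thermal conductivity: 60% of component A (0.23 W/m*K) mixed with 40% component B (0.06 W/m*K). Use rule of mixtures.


Formula: Blend property = (fraction_A * property_A) + (fraction_B * property_B)
Step 1: Contribution A = 60/100 * 0.23 W/m*K = 0.138 W/m*K
Step 2: Contribution B = 40/100 * 0.06 W/m*K = 0.024 W/m*K
Step 3: Blend thermal conductivity = 0.138 + 0.024 = 0.162 W/m*K

0.162 W/m*K


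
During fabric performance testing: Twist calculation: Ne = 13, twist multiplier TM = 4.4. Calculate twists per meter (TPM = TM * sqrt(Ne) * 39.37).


Formula: TPM = TM * sqrt(Ne) * 39.37
Step 1: sqrt(Ne) = sqrt(13) = 3.6056
Step 2: TM * sqrt(Ne) = 4.4 * 3.6056 = 15.8646
Step 3: TPM = 15.8646 * 39.37 = 625 twists/m

625 twists/m


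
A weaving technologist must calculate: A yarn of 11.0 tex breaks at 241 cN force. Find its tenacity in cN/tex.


Formula: Tenacity = Breaking force / Linear density
Tenacity = 241 cN / 11.0 tex
Tenacity = 21.91 cN/tex

21.91 cN/tex


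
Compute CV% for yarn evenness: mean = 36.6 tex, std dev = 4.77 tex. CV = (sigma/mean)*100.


Formula: CV% = (standard deviation / mean) * 100
Step 1: Ratio = 4.77 / 36.6 = 0.130328
Step 2: CV% = 0.130328 * 100 = 13.0328% ≈ 13.0%

13.0%


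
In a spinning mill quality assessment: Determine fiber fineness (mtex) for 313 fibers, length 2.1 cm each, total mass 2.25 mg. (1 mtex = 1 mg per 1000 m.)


Formula: fineness (mtex) = mass (mg) / total length (km) = (mass_mg / total_length_m) * 1000
Step 1: Convert fiber length: 2.1 cm = 0.021 m
Step 2: Total fiber length = 313 * 0.021 = 6.573 m
Step 3: Linear density = 2.25 mg / 6.573 m = 0.3423 mg/m
Step 4: fineness = 0.3423 * 1000 = 342.3 mtex

342.3 mtex


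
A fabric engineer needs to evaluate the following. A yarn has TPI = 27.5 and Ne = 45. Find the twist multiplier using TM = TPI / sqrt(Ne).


Formula: TM = TPI / sqrt(Ne)
Step 1: sqrt(Ne) = sqrt(45) = 6.7082
Step 2: TM = 27.5 / 6.7082 = 4.10

4.10 TM


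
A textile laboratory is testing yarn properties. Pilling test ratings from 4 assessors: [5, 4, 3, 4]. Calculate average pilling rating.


Formula: Mean = sum / count
Sum = 5 + 4 + 3 + 4 = 16
Mean = 16 / 4 = 4.0

4.0


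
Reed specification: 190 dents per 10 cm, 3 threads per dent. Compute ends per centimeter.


Formula: EPC = (dents per 10 cm * ends per dent) / 10
Step 1: Total ends per 10 cm = 190 * 3 = 570
Step 2: EPC = 570 / 10 = 57.0 ends/cm

57.0 ends/cm


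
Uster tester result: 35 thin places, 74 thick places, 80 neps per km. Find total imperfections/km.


Formula: Total = thin places + thick places + neps
Total = 35 + 74 + 80
Total = 189 imperfections/km

189 imperfections/km


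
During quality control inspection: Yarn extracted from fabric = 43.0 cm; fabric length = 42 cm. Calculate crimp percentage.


Formula: Crimp% = ((L_yarn - L_fabric) / L_fabric) * 100
Step 1: Extension = 43.0 - 42 = 1.0 cm
Step 2: Crimp% = (1.0 / 42) * 100
Step 3: Crimp% = 0.02381 * 100 = 2.381% ≈ 2.4%

2.4%


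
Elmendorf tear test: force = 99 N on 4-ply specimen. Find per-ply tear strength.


Formula: Per-ply strength = Total force / Number of plies
Per-ply = 99 N / 4
Per-ply = 24.75 N

24.75 N


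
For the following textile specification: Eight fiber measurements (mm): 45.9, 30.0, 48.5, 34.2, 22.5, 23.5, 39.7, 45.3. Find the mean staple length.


Formula: Mean = sum of lengths / count
Sum = 45.9 + 30.0 + 48.5 + 34.2 + 22.5 + 23.5 + 39.7 + 45.3
Sum = 289.6 mm
Mean = 289.6 / 8 = 36.20 mm

36.20 mm


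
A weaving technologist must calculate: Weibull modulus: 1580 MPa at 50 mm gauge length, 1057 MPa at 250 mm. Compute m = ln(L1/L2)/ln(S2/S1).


Formula: m = ln(L1/L2) / ln(S2/S1)
Step 1: ln(L1/L2) = ln(50/250) = -1.60944
Step 2: S2/S1 = 1057/1580 = 0.66899
Step 3: ln(S2/S1) = ln(0.66899) = -0.40199
Step 4: m = -1.60944 / -0.40199 = 4.00

4.00 (Weibull m)


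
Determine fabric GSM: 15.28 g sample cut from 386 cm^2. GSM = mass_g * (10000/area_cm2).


Formula: GSM = mass_g / area_m2
Step 1: Convert area: 386 cm^2 = 386 / 10000 = 0.0386 m^2
Step 2: GSM = 15.28 g / 0.0386 m^2 = 395.9 g/m^2

395.9 g/m^2


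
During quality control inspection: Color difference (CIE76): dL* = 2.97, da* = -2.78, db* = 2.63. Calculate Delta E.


Formula: Delta E = sqrt(dL*^2 + da*^2 + db*^2)
Step 1: dL*^2 = 2.97^2 = 8.8209
Step 2: da*^2 = (-2.78)^2 = 7.7284
Step 3: db*^2 = 2.63^2 = 6.9169
Step 4: Sum = 8.8209 + 7.7284 + 6.9169 = 23.4662
Step 5: Delta E = sqrt(23.4662) = 4.84

4.84 Delta E


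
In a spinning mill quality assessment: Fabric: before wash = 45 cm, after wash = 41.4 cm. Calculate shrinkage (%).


Formula: Shrinkage% = ((L_before - L_after) / L_before) * 100
Step 1: Shrinkage = 45 - 41.4 = 3.6 cm
Step 2: Shrinkage% = (3.6 / 45) * 100
Step 3: Shrinkage% = 0.08 * 100 = 8.0%

8.0%


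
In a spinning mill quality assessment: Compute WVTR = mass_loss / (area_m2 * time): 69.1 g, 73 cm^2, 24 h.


Formula: WVTR = mass_loss / (area * time)
Step 1: Convert area: 73 cm^2 = 0.0073 m^2
Step 2: WVTR = 69.1 g / (0.0073 m^2 * 24 h)
Step 3: WVTR = 69.1 / 0.1752 = 394.4 g/m^2/h

394.4 g/m^2/h


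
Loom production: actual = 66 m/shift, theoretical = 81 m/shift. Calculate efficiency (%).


Formula: Efficiency% = (Actual output / Theoretical output) * 100
Efficiency% = (66 / 81) * 100
Efficiency% = 0.814815 * 100 = 81.4815% ≈ 81.5%

81.5%


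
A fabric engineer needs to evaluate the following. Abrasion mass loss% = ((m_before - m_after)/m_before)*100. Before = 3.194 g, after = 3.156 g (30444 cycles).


Formula: Mass loss% = ((m_before - m_after) / m_before) * 100
Step 1: Mass loss = 3.194 - 3.156 = 0.038 g
Step 2: Ratio = 0.038 / 3.194 = 0.0118973
Step 3: Mass loss% = 0.0118973 * 100 = 1.18973% ≈ 1.19%

1.19%


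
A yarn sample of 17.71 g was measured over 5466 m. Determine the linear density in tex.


Formula: Tex = (mass_g / length_m) * 1000
Substituting: Tex = (17.71 / 5466) * 1000
Intermediate: 17.71 / 5466 = 0.00324003 g/m
Tex = 0.00324003 * 1000 = 3.24 tex

3.24 tex


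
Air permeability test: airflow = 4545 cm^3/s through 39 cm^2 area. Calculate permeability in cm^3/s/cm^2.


Formula: Air Permeability = Airflow / Test Area
AP = 4545 cm^3/s / 39 cm^2
AP = 116.5 cm^3/s/cm^2

116.5 cm^3/s/cm^2


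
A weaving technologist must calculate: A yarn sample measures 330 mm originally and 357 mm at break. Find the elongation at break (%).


Formula: Elongation (%) = ((L_break - L0) / L0) * 100
Step 1: Extension = 357 - 330 = 27 mm
Step 2: Elongation = (27 / 330) * 100
Step 3: Elongation = 0.081818 * 100 = 8.1818% ≈ 8.2%

8.2%


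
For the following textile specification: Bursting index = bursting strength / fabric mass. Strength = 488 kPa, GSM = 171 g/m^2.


Formula: Bursting Index = Bursting Strength / Fabric GSM
BI = 488 kPa / 171 g/m^2
BI = 2.854 kPa/(g/m^2)

2.854 kPa/(g/m^2)


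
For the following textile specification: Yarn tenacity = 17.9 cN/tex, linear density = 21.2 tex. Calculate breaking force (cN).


Formula: Breaking force = Tenacity * Linear density
F = 17.9 cN/tex * 21.2 tex
F = 379.48 cN

379.48 cN


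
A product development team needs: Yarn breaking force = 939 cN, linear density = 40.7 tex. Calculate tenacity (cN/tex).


Formula: Tenacity = Breaking force / Linear density
Tenacity = 939 cN / 40.7 tex
Tenacity = 23.07 cN/tex

23.07 cN/tex


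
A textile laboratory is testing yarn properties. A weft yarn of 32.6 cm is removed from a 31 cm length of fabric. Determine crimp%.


Formula: Crimp% = ((L_yarn - L_fabric) / L_fabric) * 100
Step 1: Extension = 32.6 - 31 = 1.6 cm
Step 2: Crimp% = (1.6 / 31) * 100
Step 3: Crimp% = 0.051613 * 100 = 5.1613% ≈ 5.2%

5.2%
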